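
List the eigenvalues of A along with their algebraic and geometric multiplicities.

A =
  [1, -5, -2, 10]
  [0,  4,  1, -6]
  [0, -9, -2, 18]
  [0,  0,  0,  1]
λ = 1: alg = 4, geom = 2

Step 1 — factor the characteristic polynomial to read off the algebraic multiplicities:
  χ_A(x) = (x - 1)^4

Step 2 — compute geometric multiplicities via the rank-nullity identity g(λ) = n − rank(A − λI):
  rank(A − (1)·I) = 2, so dim ker(A − (1)·I) = n − 2 = 2

Summary:
  λ = 1: algebraic multiplicity = 4, geometric multiplicity = 2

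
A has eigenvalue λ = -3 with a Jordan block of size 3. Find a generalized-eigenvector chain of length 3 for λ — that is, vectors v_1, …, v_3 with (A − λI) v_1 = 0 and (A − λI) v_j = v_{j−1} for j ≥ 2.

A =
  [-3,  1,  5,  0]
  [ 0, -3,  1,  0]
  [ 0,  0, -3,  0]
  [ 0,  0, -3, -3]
A Jordan chain for λ = -3 of length 3:
v_1 = (1, 0, 0, 0)ᵀ
v_2 = (5, 1, 0, -3)ᵀ
v_3 = (0, 0, 1, 0)ᵀ

Let N = A − (-3)·I. We want v_3 with N^3 v_3 = 0 but N^2 v_3 ≠ 0; then v_{j-1} := N · v_j for j = 3, …, 2.

Pick v_3 = (0, 0, 1, 0)ᵀ.
Then v_2 = N · v_3 = (5, 1, 0, -3)ᵀ.
Then v_1 = N · v_2 = (1, 0, 0, 0)ᵀ.

Sanity check: (A − (-3)·I) v_1 = (0, 0, 0, 0)ᵀ = 0. ✓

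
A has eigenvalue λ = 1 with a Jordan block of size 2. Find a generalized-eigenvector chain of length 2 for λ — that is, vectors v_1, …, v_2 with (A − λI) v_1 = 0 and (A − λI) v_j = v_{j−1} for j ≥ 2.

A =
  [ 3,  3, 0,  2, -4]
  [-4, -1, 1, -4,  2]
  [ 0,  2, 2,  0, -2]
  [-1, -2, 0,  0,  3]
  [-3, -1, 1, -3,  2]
A Jordan chain for λ = 1 of length 2:
v_1 = (3, -2, 2, -2, -1)ᵀ
v_2 = (0, 1, 0, 0, 0)ᵀ

Let N = A − (1)·I. We want v_2 with N^2 v_2 = 0 but N^1 v_2 ≠ 0; then v_{j-1} := N · v_j for j = 2, …, 2.

Pick v_2 = (0, 1, 0, 0, 0)ᵀ.
Then v_1 = N · v_2 = (3, -2, 2, -2, -1)ᵀ.

Sanity check: (A − (1)·I) v_1 = (0, 0, 0, 0, 0)ᵀ = 0. ✓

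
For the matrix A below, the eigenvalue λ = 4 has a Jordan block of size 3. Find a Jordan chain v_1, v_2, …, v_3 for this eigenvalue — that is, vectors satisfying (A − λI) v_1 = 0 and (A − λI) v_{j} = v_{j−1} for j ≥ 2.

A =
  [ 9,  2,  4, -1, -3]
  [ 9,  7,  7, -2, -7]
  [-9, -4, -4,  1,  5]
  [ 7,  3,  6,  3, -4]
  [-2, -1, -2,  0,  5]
A Jordan chain for λ = 4 of length 3:
v_1 = (6, 9, -12, 9, -3)ᵀ
v_2 = (5, 9, -9, 7, -2)ᵀ
v_3 = (1, 0, 0, 0, 0)ᵀ

Let N = A − (4)·I. We want v_3 with N^3 v_3 = 0 but N^2 v_3 ≠ 0; then v_{j-1} := N · v_j for j = 3, …, 2.

Pick v_3 = (1, 0, 0, 0, 0)ᵀ.
Then v_2 = N · v_3 = (5, 9, -9, 7, -2)ᵀ.
Then v_1 = N · v_2 = (6, 9, -12, 9, -3)ᵀ.

Sanity check: (A − (4)·I) v_1 = (0, 0, 0, 0, 0)ᵀ = 0. ✓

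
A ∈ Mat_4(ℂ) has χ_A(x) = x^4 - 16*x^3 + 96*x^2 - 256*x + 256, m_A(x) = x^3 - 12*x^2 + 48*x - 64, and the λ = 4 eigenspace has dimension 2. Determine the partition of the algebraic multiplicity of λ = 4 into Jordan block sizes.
Block sizes for λ = 4: [3, 1]

Step 1 — from the characteristic polynomial, algebraic multiplicity of λ = 4 is 4. From dim ker(A − (4)·I) = 2, there are exactly 2 Jordan blocks for λ = 4.
Step 2 — from the minimal polynomial, the factor (x − 4)^3 tells us the largest block for λ = 4 has size 3.
Step 3 — with total size 4, 2 blocks, and largest block 3, the block sizes (in nonincreasing order) are [3, 1].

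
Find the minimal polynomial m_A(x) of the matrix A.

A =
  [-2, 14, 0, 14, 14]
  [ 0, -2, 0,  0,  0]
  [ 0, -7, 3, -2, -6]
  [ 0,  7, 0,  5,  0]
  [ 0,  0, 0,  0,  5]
x^3 - 6*x^2 - x + 30

The characteristic polynomial is χ_A(x) = (x - 5)^2*(x - 3)*(x + 2)^2, so the eigenvalues are known. The minimal polynomial is
  m_A(x) = Π_λ (x − λ)^{k_λ}
where k_λ is the size of the *largest* Jordan block for λ (equivalently, the smallest k with (A − λI)^k v = 0 for every generalised eigenvector v of λ).

  λ = -2: largest Jordan block has size 1, contributing (x + 2)
  λ = 3: largest Jordan block has size 1, contributing (x − 3)
  λ = 5: largest Jordan block has size 1, contributing (x − 5)

So m_A(x) = (x - 5)*(x - 3)*(x + 2) = x^3 - 6*x^2 - x + 30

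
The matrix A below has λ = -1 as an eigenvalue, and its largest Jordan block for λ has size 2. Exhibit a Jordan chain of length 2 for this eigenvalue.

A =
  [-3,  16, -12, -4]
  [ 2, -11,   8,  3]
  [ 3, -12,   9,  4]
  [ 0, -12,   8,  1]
A Jordan chain for λ = -1 of length 2:
v_1 = (-2, 2, 3, 0)ᵀ
v_2 = (1, 0, 0, 0)ᵀ

Let N = A − (-1)·I. We want v_2 with N^2 v_2 = 0 but N^1 v_2 ≠ 0; then v_{j-1} := N · v_j for j = 2, …, 2.

Pick v_2 = (1, 0, 0, 0)ᵀ.
Then v_1 = N · v_2 = (-2, 2, 3, 0)ᵀ.

Sanity check: (A − (-1)·I) v_1 = (0, 0, 0, 0)ᵀ = 0. ✓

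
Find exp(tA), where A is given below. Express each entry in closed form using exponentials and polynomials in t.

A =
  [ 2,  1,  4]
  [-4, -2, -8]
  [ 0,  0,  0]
e^{tA} =
  [2*t + 1, t, 4*t]
  [-4*t, 1 - 2*t, -8*t]
  [0, 0, 1]

Strategy: write A = P · J · P⁻¹ where J is a Jordan canonical form, so e^{tA} = P · e^{tJ} · P⁻¹, and e^{tJ} can be computed block-by-block.

A has Jordan form
J =
  [0, 1, 0]
  [0, 0, 0]
  [0, 0, 0]
(up to reordering of blocks).

Per-block formulas:
  For a 1×1 block at λ = 0: exp(t · [0]) = [e^(0t)].
  For a 2×2 Jordan block J_2(0): exp(t · J_2(0)) = e^(0t)·(I + t·N), where N is the 2×2 nilpotent shift.

After assembling e^{tJ} and conjugating by P, we get:

e^{tA} =
  [2*t + 1, t, 4*t]
  [-4*t, 1 - 2*t, -8*t]
  [0, 0, 1]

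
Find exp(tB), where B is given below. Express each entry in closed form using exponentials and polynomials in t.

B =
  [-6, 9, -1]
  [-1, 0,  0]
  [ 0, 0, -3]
e^{tB} =
  [-3*t*exp(-3*t) + exp(-3*t), 9*t*exp(-3*t), 3*t^2*exp(-3*t)/2 - t*exp(-3*t)]
  [-t*exp(-3*t), 3*t*exp(-3*t) + exp(-3*t), t^2*exp(-3*t)/2]
  [0, 0, exp(-3*t)]

Strategy: write B = P · J · P⁻¹ where J is a Jordan canonical form, so e^{tB} = P · e^{tJ} · P⁻¹, and e^{tJ} can be computed block-by-block.

B has Jordan form
J =
  [-3,  1,  0]
  [ 0, -3,  1]
  [ 0,  0, -3]
(up to reordering of blocks).

Per-block formulas:
  For a 3×3 Jordan block J_3(-3): exp(t · J_3(-3)) = e^(-3t)·(I + t·N + (t^2/2)·N^2), where N is the 3×3 nilpotent shift.

After assembling e^{tJ} and conjugating by P, we get:

e^{tB} =
  [-3*t*exp(-3*t) + exp(-3*t), 9*t*exp(-3*t), 3*t^2*exp(-3*t)/2 - t*exp(-3*t)]
  [-t*exp(-3*t), 3*t*exp(-3*t) + exp(-3*t), t^2*exp(-3*t)/2]
  [0, 0, exp(-3*t)]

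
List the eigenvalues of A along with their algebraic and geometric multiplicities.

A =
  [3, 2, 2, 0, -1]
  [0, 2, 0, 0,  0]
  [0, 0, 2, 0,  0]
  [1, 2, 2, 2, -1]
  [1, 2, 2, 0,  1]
λ = 2: alg = 5, geom = 4

Step 1 — factor the characteristic polynomial to read off the algebraic multiplicities:
  χ_A(x) = (x - 2)^5

Step 2 — compute geometric multiplicities via the rank-nullity identity g(λ) = n − rank(A − λI):
  rank(A − (2)·I) = 1, so dim ker(A − (2)·I) = n − 1 = 4

Summary:
  λ = 2: algebraic multiplicity = 5, geometric multiplicity = 4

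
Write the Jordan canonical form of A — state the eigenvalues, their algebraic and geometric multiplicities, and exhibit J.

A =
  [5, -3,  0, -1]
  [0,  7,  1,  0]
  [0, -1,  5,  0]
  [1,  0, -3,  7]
J_2(6) ⊕ J_2(6)

The characteristic polynomial is
  det(x·I − A) = x^4 - 24*x^3 + 216*x^2 - 864*x + 1296 = (x - 6)^4

Eigenvalues and multiplicities (the geometric multiplicity of λ is n − rank(A − λI), which equals the number of Jordan blocks for λ):
  λ = 6: algebraic multiplicity = 4, geometric multiplicity = 2

Determining the block sizes for each eigenvalue:
  λ = 6: with am = 4 and gm = 2, the partition is not yet determined (e.g. several partitions of 4 into 2 parts exist). Let N = A − (6)·I. Computing rank(N^1) = 2, rank(N^2) = 0; the number of blocks of size ≥ j is rank(N^{j−1}) − rank(N^j), giving [2, 2]. So we have 2 block(s) of size 2 → block sizes [2, 2]

Assembling the blocks gives a Jordan form
J =
  [6, 1, 0, 0]
  [0, 6, 0, 0]
  [0, 0, 6, 1]
  [0, 0, 0, 6]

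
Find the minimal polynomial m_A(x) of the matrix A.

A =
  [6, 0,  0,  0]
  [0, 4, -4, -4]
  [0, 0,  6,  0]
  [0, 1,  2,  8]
x^2 - 12*x + 36

The characteristic polynomial is χ_A(x) = (x - 6)^4, so the eigenvalues are known. The minimal polynomial is
  m_A(x) = Π_λ (x − λ)^{k_λ}
where k_λ is the size of the *largest* Jordan block for λ (equivalently, the smallest k with (A − λI)^k v = 0 for every generalised eigenvector v of λ).

  λ = 6: largest Jordan block has size 2, contributing (x − 6)^2

So m_A(x) = (x - 6)^2 = x^2 - 12*x + 36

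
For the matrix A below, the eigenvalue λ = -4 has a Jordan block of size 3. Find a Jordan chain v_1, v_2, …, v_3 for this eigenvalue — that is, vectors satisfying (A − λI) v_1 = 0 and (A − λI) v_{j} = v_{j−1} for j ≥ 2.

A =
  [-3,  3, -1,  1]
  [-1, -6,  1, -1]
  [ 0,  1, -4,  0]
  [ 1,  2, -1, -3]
A Jordan chain for λ = -4 of length 3:
v_1 = (-1, 0, -1, 0)ᵀ
v_2 = (1, -1, 0, 1)ᵀ
v_3 = (1, 0, 0, 0)ᵀ

Let N = A − (-4)·I. We want v_3 with N^3 v_3 = 0 but N^2 v_3 ≠ 0; then v_{j-1} := N · v_j for j = 3, …, 2.

Pick v_3 = (1, 0, 0, 0)ᵀ.
Then v_2 = N · v_3 = (1, -1, 0, 1)ᵀ.
Then v_1 = N · v_2 = (-1, 0, -1, 0)ᵀ.

Sanity check: (A − (-4)·I) v_1 = (0, 0, 0, 0)ᵀ = 0. ✓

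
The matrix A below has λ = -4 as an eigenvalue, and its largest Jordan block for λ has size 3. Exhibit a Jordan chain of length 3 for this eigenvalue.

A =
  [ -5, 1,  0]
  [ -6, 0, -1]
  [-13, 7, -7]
A Jordan chain for λ = -4 of length 3:
v_1 = (-5, -5, 10)ᵀ
v_2 = (-1, -6, -13)ᵀ
v_3 = (1, 0, 0)ᵀ

Let N = A − (-4)·I. We want v_3 with N^3 v_3 = 0 but N^2 v_3 ≠ 0; then v_{j-1} := N · v_j for j = 3, …, 2.

Pick v_3 = (1, 0, 0)ᵀ.
Then v_2 = N · v_3 = (-1, -6, -13)ᵀ.
Then v_1 = N · v_2 = (-5, -5, 10)ᵀ.

Sanity check: (A − (-4)·I) v_1 = (0, 0, 0)ᵀ = 0. ✓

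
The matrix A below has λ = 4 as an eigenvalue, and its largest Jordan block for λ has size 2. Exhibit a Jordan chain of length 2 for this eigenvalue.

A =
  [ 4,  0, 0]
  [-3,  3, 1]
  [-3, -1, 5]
A Jordan chain for λ = 4 of length 2:
v_1 = (0, -3, -3)ᵀ
v_2 = (1, 0, 0)ᵀ

Let N = A − (4)·I. We want v_2 with N^2 v_2 = 0 but N^1 v_2 ≠ 0; then v_{j-1} := N · v_j for j = 2, …, 2.

Pick v_2 = (1, 0, 0)ᵀ.
Then v_1 = N · v_2 = (0, -3, -3)ᵀ.

Sanity check: (A − (4)·I) v_1 = (0, 0, 0)ᵀ = 0. ✓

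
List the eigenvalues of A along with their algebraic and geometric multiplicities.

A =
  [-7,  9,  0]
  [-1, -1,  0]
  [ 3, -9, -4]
λ = -4: alg = 3, geom = 2

Step 1 — factor the characteristic polynomial to read off the algebraic multiplicities:
  χ_A(x) = (x + 4)^3

Step 2 — compute geometric multiplicities via the rank-nullity identity g(λ) = n − rank(A − λI):
  rank(A − (-4)·I) = 1, so dim ker(A − (-4)·I) = n − 1 = 2

Summary:
  λ = -4: algebraic multiplicity = 3, geometric multiplicity = 2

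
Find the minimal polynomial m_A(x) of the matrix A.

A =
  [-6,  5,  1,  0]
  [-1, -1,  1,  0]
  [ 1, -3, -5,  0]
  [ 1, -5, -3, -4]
x^3 + 12*x^2 + 48*x + 64

The characteristic polynomial is χ_A(x) = (x + 4)^4, so the eigenvalues are known. The minimal polynomial is
  m_A(x) = Π_λ (x − λ)^{k_λ}
where k_λ is the size of the *largest* Jordan block for λ (equivalently, the smallest k with (A − λI)^k v = 0 for every generalised eigenvector v of λ).

  λ = -4: largest Jordan block has size 3, contributing (x + 4)^3

So m_A(x) = (x + 4)^3 = x^3 + 12*x^2 + 48*x + 64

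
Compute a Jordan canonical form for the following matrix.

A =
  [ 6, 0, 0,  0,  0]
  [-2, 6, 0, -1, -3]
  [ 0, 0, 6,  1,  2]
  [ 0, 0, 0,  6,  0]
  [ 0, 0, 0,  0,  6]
J_2(6) ⊕ J_2(6) ⊕ J_1(6)

The characteristic polynomial is
  det(x·I − A) = x^5 - 30*x^4 + 360*x^3 - 2160*x^2 + 6480*x - 7776 = (x - 6)^5

Eigenvalues and multiplicities (the geometric multiplicity of λ is n − rank(A − λI), which equals the number of Jordan blocks for λ):
  λ = 6: algebraic multiplicity = 5, geometric multiplicity = 3

Determining the block sizes for each eigenvalue:
  λ = 6: with am = 5 and gm = 3, the partition is not yet determined (e.g. several partitions of 5 into 3 parts exist). Let N = A − (6)·I. Computing rank(N^1) = 2, rank(N^2) = 0; the number of blocks of size ≥ j is rank(N^{j−1}) − rank(N^j), giving [3, 2]. So we have 2 block(s) of size 2, 1 block(s) of size 1 → block sizes [2, 2, 1]

Assembling the blocks gives a Jordan form
J =
  [6, 1, 0, 0, 0]
  [0, 6, 0, 0, 0]
  [0, 0, 6, 1, 0]
  [0, 0, 0, 6, 0]
  [0, 0, 0, 0, 6]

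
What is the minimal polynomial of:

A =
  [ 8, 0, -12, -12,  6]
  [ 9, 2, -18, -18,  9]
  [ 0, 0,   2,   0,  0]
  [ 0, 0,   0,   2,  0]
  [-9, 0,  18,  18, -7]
x^2 - x - 2

The characteristic polynomial is χ_A(x) = (x - 2)^4*(x + 1), so the eigenvalues are known. The minimal polynomial is
  m_A(x) = Π_λ (x − λ)^{k_λ}
where k_λ is the size of the *largest* Jordan block for λ (equivalently, the smallest k with (A − λI)^k v = 0 for every generalised eigenvector v of λ).

  λ = -1: largest Jordan block has size 1, contributing (x + 1)
  λ = 2: largest Jordan block has size 1, contributing (x − 2)

So m_A(x) = (x - 2)*(x + 1) = x^2 - x - 2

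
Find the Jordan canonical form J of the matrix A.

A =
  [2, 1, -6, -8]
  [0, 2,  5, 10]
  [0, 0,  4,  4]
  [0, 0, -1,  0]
J_3(2) ⊕ J_1(2)

The characteristic polynomial is
  det(x·I − A) = x^4 - 8*x^3 + 24*x^2 - 32*x + 16 = (x - 2)^4

Eigenvalues and multiplicities (the geometric multiplicity of λ is n − rank(A − λI), which equals the number of Jordan blocks for λ):
  λ = 2: algebraic multiplicity = 4, geometric multiplicity = 2

Determining the block sizes for each eigenvalue:
  λ = 2: with am = 4 and gm = 2, the partition is not yet determined (e.g. several partitions of 4 into 2 parts exist). Let N = A − (2)·I. Computing rank(N^1) = 2, rank(N^2) = 1, rank(N^3) = 0; the number of blocks of size ≥ j is rank(N^{j−1}) − rank(N^j), giving [2, 1, 1]. So we have 1 block(s) of size 3, 1 block(s) of size 1 → block sizes [3, 1]

Assembling the blocks gives a Jordan form
J =
  [2, 1, 0, 0]
  [0, 2, 1, 0]
  [0, 0, 2, 0]
  [0, 0, 0, 2]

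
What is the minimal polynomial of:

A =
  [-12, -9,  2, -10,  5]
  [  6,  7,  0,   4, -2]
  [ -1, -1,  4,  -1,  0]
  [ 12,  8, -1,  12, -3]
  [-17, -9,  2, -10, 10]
x^4 - 16*x^3 + 94*x^2 - 240*x + 225

The characteristic polynomial is χ_A(x) = (x - 5)^3*(x - 3)^2, so the eigenvalues are known. The minimal polynomial is
  m_A(x) = Π_λ (x − λ)^{k_λ}
where k_λ is the size of the *largest* Jordan block for λ (equivalently, the smallest k with (A − λI)^k v = 0 for every generalised eigenvector v of λ).

  λ = 3: largest Jordan block has size 2, contributing (x − 3)^2
  λ = 5: largest Jordan block has size 2, contributing (x − 5)^2

So m_A(x) = (x - 5)^2*(x - 3)^2 = x^4 - 16*x^3 + 94*x^2 - 240*x + 225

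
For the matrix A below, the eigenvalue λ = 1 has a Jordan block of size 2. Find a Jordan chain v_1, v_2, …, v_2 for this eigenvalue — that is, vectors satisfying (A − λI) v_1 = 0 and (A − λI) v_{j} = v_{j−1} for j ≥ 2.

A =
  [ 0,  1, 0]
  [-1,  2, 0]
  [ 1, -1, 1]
A Jordan chain for λ = 1 of length 2:
v_1 = (-1, -1, 1)ᵀ
v_2 = (1, 0, 0)ᵀ

Let N = A − (1)·I. We want v_2 with N^2 v_2 = 0 but N^1 v_2 ≠ 0; then v_{j-1} := N · v_j for j = 2, …, 2.

Pick v_2 = (1, 0, 0)ᵀ.
Then v_1 = N · v_2 = (-1, -1, 1)ᵀ.

Sanity check: (A − (1)·I) v_1 = (0, 0, 0)ᵀ = 0. ✓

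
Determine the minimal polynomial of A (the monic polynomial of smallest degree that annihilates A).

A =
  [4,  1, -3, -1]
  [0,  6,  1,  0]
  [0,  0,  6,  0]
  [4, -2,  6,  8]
x^3 - 18*x^2 + 108*x - 216

The characteristic polynomial is χ_A(x) = (x - 6)^4, so the eigenvalues are known. The minimal polynomial is
  m_A(x) = Π_λ (x − λ)^{k_λ}
where k_λ is the size of the *largest* Jordan block for λ (equivalently, the smallest k with (A − λI)^k v = 0 for every generalised eigenvector v of λ).

  λ = 6: largest Jordan block has size 3, contributing (x − 6)^3

So m_A(x) = (x - 6)^3 = x^3 - 18*x^2 + 108*x - 216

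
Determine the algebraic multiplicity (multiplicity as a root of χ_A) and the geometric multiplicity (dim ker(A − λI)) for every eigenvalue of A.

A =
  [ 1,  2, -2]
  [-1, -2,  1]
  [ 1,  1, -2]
λ = -1: alg = 3, geom = 2

Step 1 — factor the characteristic polynomial to read off the algebraic multiplicities:
  χ_A(x) = (x + 1)^3

Step 2 — compute geometric multiplicities via the rank-nullity identity g(λ) = n − rank(A − λI):
  rank(A − (-1)·I) = 1, so dim ker(A − (-1)·I) = n − 1 = 2

Summary:
  λ = -1: algebraic multiplicity = 3, geometric multiplicity = 2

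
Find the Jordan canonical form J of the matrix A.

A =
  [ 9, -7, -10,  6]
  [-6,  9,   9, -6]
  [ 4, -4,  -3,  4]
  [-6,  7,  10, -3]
J_3(3) ⊕ J_1(3)

The characteristic polynomial is
  det(x·I − A) = x^4 - 12*x^3 + 54*x^2 - 108*x + 81 = (x - 3)^4

Eigenvalues and multiplicities (the geometric multiplicity of λ is n − rank(A − λI), which equals the number of Jordan blocks for λ):
  λ = 3: algebraic multiplicity = 4, geometric multiplicity = 2

Determining the block sizes for each eigenvalue:
  λ = 3: with am = 4 and gm = 2, the partition is not yet determined (e.g. several partitions of 4 into 2 parts exist). Let N = A − (3)·I. Computing rank(N^1) = 2, rank(N^2) = 1, rank(N^3) = 0; the number of blocks of size ≥ j is rank(N^{j−1}) − rank(N^j), giving [2, 1, 1]. So we have 1 block(s) of size 3, 1 block(s) of size 1 → block sizes [3, 1]

Assembling the blocks gives a Jordan form
J =
  [3, 1, 0, 0]
  [0, 3, 1, 0]
  [0, 0, 3, 0]
  [0, 0, 0, 3]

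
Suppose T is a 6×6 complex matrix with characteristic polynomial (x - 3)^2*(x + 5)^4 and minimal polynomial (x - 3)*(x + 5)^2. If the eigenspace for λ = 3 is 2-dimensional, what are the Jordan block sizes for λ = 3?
Block sizes for λ = 3: [1, 1]

Step 1 — from the characteristic polynomial, algebraic multiplicity of λ = 3 is 2. From dim ker(T − (3)·I) = 2, there are exactly 2 Jordan blocks for λ = 3.
Step 2 — from the minimal polynomial, the factor (x − 3) tells us the largest block for λ = 3 has size 1.
Step 3 — with total size 2, 2 blocks, and largest block 1, the block sizes (in nonincreasing order) are [1, 1].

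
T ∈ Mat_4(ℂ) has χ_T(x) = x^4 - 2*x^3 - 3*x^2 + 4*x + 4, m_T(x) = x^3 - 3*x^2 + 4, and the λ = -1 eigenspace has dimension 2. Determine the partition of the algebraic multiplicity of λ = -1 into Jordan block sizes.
Block sizes for λ = -1: [1, 1]

Step 1 — from the characteristic polynomial, algebraic multiplicity of λ = -1 is 2. From dim ker(T − (-1)·I) = 2, there are exactly 2 Jordan blocks for λ = -1.
Step 2 — from the minimal polynomial, the factor (x + 1) tells us the largest block for λ = -1 has size 1.
Step 3 — with total size 2, 2 blocks, and largest block 1, the block sizes (in nonincreasing order) are [1, 1].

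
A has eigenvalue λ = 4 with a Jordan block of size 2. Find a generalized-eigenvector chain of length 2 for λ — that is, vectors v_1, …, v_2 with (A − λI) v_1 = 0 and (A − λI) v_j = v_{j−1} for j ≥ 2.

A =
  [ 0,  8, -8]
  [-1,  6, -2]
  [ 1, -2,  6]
A Jordan chain for λ = 4 of length 2:
v_1 = (-4, -1, 1)ᵀ
v_2 = (1, 0, 0)ᵀ

Let N = A − (4)·I. We want v_2 with N^2 v_2 = 0 but N^1 v_2 ≠ 0; then v_{j-1} := N · v_j for j = 2, …, 2.

Pick v_2 = (1, 0, 0)ᵀ.
Then v_1 = N · v_2 = (-4, -1, 1)ᵀ.

Sanity check: (A − (4)·I) v_1 = (0, 0, 0)ᵀ = 0. ✓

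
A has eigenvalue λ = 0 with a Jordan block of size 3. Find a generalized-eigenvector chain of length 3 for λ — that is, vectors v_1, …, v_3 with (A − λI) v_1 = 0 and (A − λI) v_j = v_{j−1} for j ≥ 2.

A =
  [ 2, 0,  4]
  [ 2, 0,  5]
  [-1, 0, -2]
A Jordan chain for λ = 0 of length 3:
v_1 = (0, -1, 0)ᵀ
v_2 = (2, 2, -1)ᵀ
v_3 = (1, 0, 0)ᵀ

Let N = A − (0)·I. We want v_3 with N^3 v_3 = 0 but N^2 v_3 ≠ 0; then v_{j-1} := N · v_j for j = 3, …, 2.

Pick v_3 = (1, 0, 0)ᵀ.
Then v_2 = N · v_3 = (2, 2, -1)ᵀ.
Then v_1 = N · v_2 = (0, -1, 0)ᵀ.

Sanity check: (A − (0)·I) v_1 = (0, 0, 0)ᵀ = 0. ✓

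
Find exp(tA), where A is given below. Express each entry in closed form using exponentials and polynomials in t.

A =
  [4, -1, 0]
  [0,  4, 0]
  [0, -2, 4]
e^{tA} =
  [exp(4*t), -t*exp(4*t), 0]
  [0, exp(4*t), 0]
  [0, -2*t*exp(4*t), exp(4*t)]

Strategy: write A = P · J · P⁻¹ where J is a Jordan canonical form, so e^{tA} = P · e^{tJ} · P⁻¹, and e^{tJ} can be computed block-by-block.

A has Jordan form
J =
  [4, 1, 0]
  [0, 4, 0]
  [0, 0, 4]
(up to reordering of blocks).

Per-block formulas:
  For a 1×1 block at λ = 4: exp(t · [4]) = [e^(4t)].
  For a 2×2 Jordan block J_2(4): exp(t · J_2(4)) = e^(4t)·(I + t·N), where N is the 2×2 nilpotent shift.

After assembling e^{tJ} and conjugating by P, we get:

e^{tA} =
  [exp(4*t), -t*exp(4*t), 0]
  [0, exp(4*t), 0]
  [0, -2*t*exp(4*t), exp(4*t)]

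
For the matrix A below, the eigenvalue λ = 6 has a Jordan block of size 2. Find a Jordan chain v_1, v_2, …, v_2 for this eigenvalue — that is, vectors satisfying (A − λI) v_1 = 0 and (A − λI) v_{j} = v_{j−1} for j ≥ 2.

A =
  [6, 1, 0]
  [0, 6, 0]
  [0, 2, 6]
A Jordan chain for λ = 6 of length 2:
v_1 = (1, 0, 2)ᵀ
v_2 = (0, 1, 0)ᵀ

Let N = A − (6)·I. We want v_2 with N^2 v_2 = 0 but N^1 v_2 ≠ 0; then v_{j-1} := N · v_j for j = 2, …, 2.

Pick v_2 = (0, 1, 0)ᵀ.
Then v_1 = N · v_2 = (1, 0, 2)ᵀ.

Sanity check: (A − (6)·I) v_1 = (0, 0, 0)ᵀ = 0. ✓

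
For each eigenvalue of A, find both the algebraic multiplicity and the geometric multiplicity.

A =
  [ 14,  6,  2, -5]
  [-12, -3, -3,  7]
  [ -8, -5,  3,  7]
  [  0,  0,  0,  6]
λ = 4: alg = 2, geom = 1; λ = 6: alg = 2, geom = 1

Step 1 — factor the characteristic polynomial to read off the algebraic multiplicities:
  χ_A(x) = (x - 6)^2*(x - 4)^2

Step 2 — compute geometric multiplicities via the rank-nullity identity g(λ) = n − rank(A − λI):
  rank(A − (4)·I) = 3, so dim ker(A − (4)·I) = n − 3 = 1
  rank(A − (6)·I) = 3, so dim ker(A − (6)·I) = n − 3 = 1

Summary:
  λ = 4: algebraic multiplicity = 2, geometric multiplicity = 1
  λ = 6: algebraic multiplicity = 2, geometric multiplicity = 1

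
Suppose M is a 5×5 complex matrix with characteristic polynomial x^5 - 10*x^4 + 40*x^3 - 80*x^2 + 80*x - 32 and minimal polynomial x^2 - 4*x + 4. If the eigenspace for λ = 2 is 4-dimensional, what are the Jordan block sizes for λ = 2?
Block sizes for λ = 2: [2, 1, 1, 1]

Step 1 — from the characteristic polynomial, algebraic multiplicity of λ = 2 is 5. From dim ker(M − (2)·I) = 4, there are exactly 4 Jordan blocks for λ = 2.
Step 2 — from the minimal polynomial, the factor (x − 2)^2 tells us the largest block for λ = 2 has size 2.
Step 3 — with total size 5, 4 blocks, and largest block 2, the block sizes (in nonincreasing order) are [2, 1, 1, 1].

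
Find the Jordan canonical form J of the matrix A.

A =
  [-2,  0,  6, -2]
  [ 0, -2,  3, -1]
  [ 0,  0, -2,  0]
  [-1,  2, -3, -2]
J_3(-2) ⊕ J_1(-2)

The characteristic polynomial is
  det(x·I − A) = x^4 + 8*x^3 + 24*x^2 + 32*x + 16 = (x + 2)^4

Eigenvalues and multiplicities (the geometric multiplicity of λ is n − rank(A − λI), which equals the number of Jordan blocks for λ):
  λ = -2: algebraic multiplicity = 4, geometric multiplicity = 2

Determining the block sizes for each eigenvalue:
  λ = -2: with am = 4 and gm = 2, the partition is not yet determined (e.g. several partitions of 4 into 2 parts exist). Let N = A − (-2)·I. Computing rank(N^1) = 2, rank(N^2) = 1, rank(N^3) = 0; the number of blocks of size ≥ j is rank(N^{j−1}) − rank(N^j), giving [2, 1, 1]. So we have 1 block(s) of size 3, 1 block(s) of size 1 → block sizes [3, 1]

Assembling the blocks gives a Jordan form
J =
  [-2,  1,  0,  0]
  [ 0, -2,  1,  0]
  [ 0,  0, -2,  0]
  [ 0,  0,  0, -2]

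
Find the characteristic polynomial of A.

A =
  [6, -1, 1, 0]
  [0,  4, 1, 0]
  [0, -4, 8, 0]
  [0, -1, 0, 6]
x^4 - 24*x^3 + 216*x^2 - 864*x + 1296

Expanding det(x·I − A) (e.g. by cofactor expansion or by noting that A is similar to its Jordan form J, which has the same characteristic polynomial as A) gives
  χ_A(x) = x^4 - 24*x^3 + 216*x^2 - 864*x + 1296
which factors as (x - 6)^4. The eigenvalues (with algebraic multiplicities) are λ = 6 with multiplicity 4.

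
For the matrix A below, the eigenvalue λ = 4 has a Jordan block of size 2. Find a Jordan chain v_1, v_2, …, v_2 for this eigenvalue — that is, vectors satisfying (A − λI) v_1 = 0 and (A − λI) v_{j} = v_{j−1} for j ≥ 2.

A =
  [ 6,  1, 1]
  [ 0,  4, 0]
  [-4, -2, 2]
A Jordan chain for λ = 4 of length 2:
v_1 = (2, 0, -4)ᵀ
v_2 = (1, 0, 0)ᵀ

Let N = A − (4)·I. We want v_2 with N^2 v_2 = 0 but N^1 v_2 ≠ 0; then v_{j-1} := N · v_j for j = 2, …, 2.

Pick v_2 = (1, 0, 0)ᵀ.
Then v_1 = N · v_2 = (2, 0, -4)ᵀ.

Sanity check: (A − (4)·I) v_1 = (0, 0, 0)ᵀ = 0. ✓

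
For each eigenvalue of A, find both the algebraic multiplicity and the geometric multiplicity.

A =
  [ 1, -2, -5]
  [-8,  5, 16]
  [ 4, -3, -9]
λ = -1: alg = 3, geom = 1

Step 1 — factor the characteristic polynomial to read off the algebraic multiplicities:
  χ_A(x) = (x + 1)^3

Step 2 — compute geometric multiplicities via the rank-nullity identity g(λ) = n − rank(A − λI):
  rank(A − (-1)·I) = 2, so dim ker(A − (-1)·I) = n − 2 = 1

Summary:
  λ = -1: algebraic multiplicity = 3, geometric multiplicity = 1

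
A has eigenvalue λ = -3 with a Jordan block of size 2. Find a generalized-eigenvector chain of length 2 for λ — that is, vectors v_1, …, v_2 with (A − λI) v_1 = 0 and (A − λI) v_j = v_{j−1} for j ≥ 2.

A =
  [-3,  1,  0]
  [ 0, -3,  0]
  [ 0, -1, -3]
A Jordan chain for λ = -3 of length 2:
v_1 = (1, 0, -1)ᵀ
v_2 = (0, 1, 0)ᵀ

Let N = A − (-3)·I. We want v_2 with N^2 v_2 = 0 but N^1 v_2 ≠ 0; then v_{j-1} := N · v_j for j = 2, …, 2.

Pick v_2 = (0, 1, 0)ᵀ.
Then v_1 = N · v_2 = (1, 0, -1)ᵀ.

Sanity check: (A − (-3)·I) v_1 = (0, 0, 0)ᵀ = 0. ✓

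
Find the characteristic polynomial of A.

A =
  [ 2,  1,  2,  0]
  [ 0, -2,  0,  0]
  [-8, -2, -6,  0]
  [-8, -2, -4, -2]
x^4 + 8*x^3 + 24*x^2 + 32*x + 16

Expanding det(x·I − A) (e.g. by cofactor expansion or by noting that A is similar to its Jordan form J, which has the same characteristic polynomial as A) gives
  χ_A(x) = x^4 + 8*x^3 + 24*x^2 + 32*x + 16
which factors as (x + 2)^4. The eigenvalues (with algebraic multiplicities) are λ = -2 with multiplicity 4.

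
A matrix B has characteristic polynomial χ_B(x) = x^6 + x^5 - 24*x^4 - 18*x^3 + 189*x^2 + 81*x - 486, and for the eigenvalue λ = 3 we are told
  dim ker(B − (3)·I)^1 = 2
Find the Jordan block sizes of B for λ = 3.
Block sizes for λ = 3: [1, 1]

From the dimensions of kernels of powers, the number of Jordan blocks of size at least j is d_j − d_{j−1} where d_j = dim ker(N^j) (with d_0 = 0). Computing the differences gives [2].
The number of blocks of size exactly k is (#blocks of size ≥ k) − (#blocks of size ≥ k + 1), so the partition is: 2 block(s) of size 1.
In nonincreasing order the block sizes are [1, 1].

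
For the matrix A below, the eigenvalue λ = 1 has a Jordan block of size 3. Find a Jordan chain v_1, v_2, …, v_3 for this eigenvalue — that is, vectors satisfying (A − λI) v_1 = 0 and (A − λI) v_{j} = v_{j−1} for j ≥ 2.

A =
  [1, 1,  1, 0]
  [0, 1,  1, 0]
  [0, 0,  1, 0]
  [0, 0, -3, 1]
A Jordan chain for λ = 1 of length 3:
v_1 = (1, 0, 0, 0)ᵀ
v_2 = (1, 1, 0, -3)ᵀ
v_3 = (0, 0, 1, 0)ᵀ

Let N = A − (1)·I. We want v_3 with N^3 v_3 = 0 but N^2 v_3 ≠ 0; then v_{j-1} := N · v_j for j = 3, …, 2.

Pick v_3 = (0, 0, 1, 0)ᵀ.
Then v_2 = N · v_3 = (1, 1, 0, -3)ᵀ.
Then v_1 = N · v_2 = (1, 0, 0, 0)ᵀ.

Sanity check: (A − (1)·I) v_1 = (0, 0, 0, 0)ᵀ = 0. ✓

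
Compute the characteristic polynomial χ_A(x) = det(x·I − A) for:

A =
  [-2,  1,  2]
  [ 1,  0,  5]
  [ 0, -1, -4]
x^3 + 6*x^2 + 12*x + 8

Expanding det(x·I − A) (e.g. by cofactor expansion or by noting that A is similar to its Jordan form J, which has the same characteristic polynomial as A) gives
  χ_A(x) = x^3 + 6*x^2 + 12*x + 8
which factors as (x + 2)^3. The eigenvalues (with algebraic multiplicities) are λ = -2 with multiplicity 3.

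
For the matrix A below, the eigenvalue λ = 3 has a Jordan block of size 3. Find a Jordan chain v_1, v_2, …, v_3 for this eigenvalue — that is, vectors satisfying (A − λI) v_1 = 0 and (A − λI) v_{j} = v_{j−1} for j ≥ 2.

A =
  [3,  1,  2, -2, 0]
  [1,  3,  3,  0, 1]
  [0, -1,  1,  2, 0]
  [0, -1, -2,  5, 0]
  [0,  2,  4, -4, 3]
A Jordan chain for λ = 3 of length 3:
v_1 = (1, 0, -1, -1, 2)ᵀ
v_2 = (0, 1, 0, 0, 0)ᵀ
v_3 = (1, 0, 0, 0, 0)ᵀ

Let N = A − (3)·I. We want v_3 with N^3 v_3 = 0 but N^2 v_3 ≠ 0; then v_{j-1} := N · v_j for j = 3, …, 2.

Pick v_3 = (1, 0, 0, 0, 0)ᵀ.
Then v_2 = N · v_3 = (0, 1, 0, 0, 0)ᵀ.
Then v_1 = N · v_2 = (1, 0, -1, -1, 2)ᵀ.

Sanity check: (A − (3)·I) v_1 = (0, 0, 0, 0, 0)ᵀ = 0. ✓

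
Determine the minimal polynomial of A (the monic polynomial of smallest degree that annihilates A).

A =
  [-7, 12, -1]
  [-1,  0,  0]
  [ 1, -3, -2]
x^3 + 9*x^2 + 27*x + 27

The characteristic polynomial is χ_A(x) = (x + 3)^3, so the eigenvalues are known. The minimal polynomial is
  m_A(x) = Π_λ (x − λ)^{k_λ}
where k_λ is the size of the *largest* Jordan block for λ (equivalently, the smallest k with (A − λI)^k v = 0 for every generalised eigenvector v of λ).

  λ = -3: largest Jordan block has size 3, contributing (x + 3)^3

So m_A(x) = (x + 3)^3 = x^3 + 9*x^2 + 27*x + 27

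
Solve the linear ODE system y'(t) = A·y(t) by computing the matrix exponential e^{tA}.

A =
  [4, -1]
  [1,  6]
e^{tA} =
  [-t*exp(5*t) + exp(5*t), -t*exp(5*t)]
  [t*exp(5*t), t*exp(5*t) + exp(5*t)]

Strategy: write A = P · J · P⁻¹ where J is a Jordan canonical form, so e^{tA} = P · e^{tJ} · P⁻¹, and e^{tJ} can be computed block-by-block.

A has Jordan form
J =
  [5, 1]
  [0, 5]
(up to reordering of blocks).

Per-block formulas:
  For a 2×2 Jordan block J_2(5): exp(t · J_2(5)) = e^(5t)·(I + t·N), where N is the 2×2 nilpotent shift.

After assembling e^{tJ} and conjugating by P, we get:

e^{tA} =
  [-t*exp(5*t) + exp(5*t), -t*exp(5*t)]
  [t*exp(5*t), t*exp(5*t) + exp(5*t)]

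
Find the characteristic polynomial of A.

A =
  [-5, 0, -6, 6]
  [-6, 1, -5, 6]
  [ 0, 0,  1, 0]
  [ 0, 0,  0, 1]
x^4 + 2*x^3 - 12*x^2 + 14*x - 5

Expanding det(x·I − A) (e.g. by cofactor expansion or by noting that A is similar to its Jordan form J, which has the same characteristic polynomial as A) gives
  χ_A(x) = x^4 + 2*x^3 - 12*x^2 + 14*x - 5
which factors as (x - 1)^3*(x + 5). The eigenvalues (with algebraic multiplicities) are λ = -5 with multiplicity 1, λ = 1 with multiplicity 3.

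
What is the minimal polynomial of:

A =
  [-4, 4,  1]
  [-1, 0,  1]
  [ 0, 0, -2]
x^3 + 6*x^2 + 12*x + 8

The characteristic polynomial is χ_A(x) = (x + 2)^3, so the eigenvalues are known. The minimal polynomial is
  m_A(x) = Π_λ (x − λ)^{k_λ}
where k_λ is the size of the *largest* Jordan block for λ (equivalently, the smallest k with (A − λI)^k v = 0 for every generalised eigenvector v of λ).

  λ = -2: largest Jordan block has size 3, contributing (x + 2)^3

So m_A(x) = (x + 2)^3 = x^3 + 6*x^2 + 12*x + 8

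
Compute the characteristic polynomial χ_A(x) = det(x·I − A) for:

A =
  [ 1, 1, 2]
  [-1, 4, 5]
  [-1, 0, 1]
x^3 - 6*x^2 + 12*x - 8

Expanding det(x·I − A) (e.g. by cofactor expansion or by noting that A is similar to its Jordan form J, which has the same characteristic polynomial as A) gives
  χ_A(x) = x^3 - 6*x^2 + 12*x - 8
which factors as (x - 2)^3. The eigenvalues (with algebraic multiplicities) are λ = 2 with multiplicity 3.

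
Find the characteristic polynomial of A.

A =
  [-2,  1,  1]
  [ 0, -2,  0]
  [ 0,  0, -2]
x^3 + 6*x^2 + 12*x + 8

Expanding det(x·I − A) (e.g. by cofactor expansion or by noting that A is similar to its Jordan form J, which has the same characteristic polynomial as A) gives
  χ_A(x) = x^3 + 6*x^2 + 12*x + 8
which factors as (x + 2)^3. The eigenvalues (with algebraic multiplicities) are λ = -2 with multiplicity 3.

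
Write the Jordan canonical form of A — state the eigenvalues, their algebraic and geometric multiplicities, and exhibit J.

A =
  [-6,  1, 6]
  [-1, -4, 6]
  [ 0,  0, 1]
J_2(-5) ⊕ J_1(1)

The characteristic polynomial is
  det(x·I − A) = x^3 + 9*x^2 + 15*x - 25 = (x - 1)*(x + 5)^2

Eigenvalues and multiplicities (the geometric multiplicity of λ is n − rank(A − λI), which equals the number of Jordan blocks for λ):
  λ = -5: algebraic multiplicity = 2, geometric multiplicity = 1
  λ = 1: algebraic multiplicity = 1, geometric multiplicity = 1

Determining the block sizes for each eigenvalue:
  λ = -5: one block (gm = 1), so the single block has size am = 2 → block sizes [2]
  λ = 1: one block (gm = 1), so the single block has size am = 1 → block sizes [1]

Assembling the blocks gives a Jordan form
J =
  [-5,  1, 0]
  [ 0, -5, 0]
  [ 0,  0, 1]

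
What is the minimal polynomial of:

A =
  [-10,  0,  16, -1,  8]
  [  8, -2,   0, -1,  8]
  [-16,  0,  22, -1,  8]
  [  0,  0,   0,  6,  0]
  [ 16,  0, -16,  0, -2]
x^3 - 10*x^2 + 12*x + 72

The characteristic polynomial is χ_A(x) = (x - 6)^3*(x + 2)^2, so the eigenvalues are known. The minimal polynomial is
  m_A(x) = Π_λ (x − λ)^{k_λ}
where k_λ is the size of the *largest* Jordan block for λ (equivalently, the smallest k with (A − λI)^k v = 0 for every generalised eigenvector v of λ).

  λ = -2: largest Jordan block has size 1, contributing (x + 2)
  λ = 6: largest Jordan block has size 2, contributing (x − 6)^2

So m_A(x) = (x - 6)^2*(x + 2) = x^3 - 10*x^2 + 12*x + 72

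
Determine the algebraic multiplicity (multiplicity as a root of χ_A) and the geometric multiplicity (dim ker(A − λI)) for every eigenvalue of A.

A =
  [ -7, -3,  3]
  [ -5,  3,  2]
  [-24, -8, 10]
λ = 2: alg = 3, geom = 1

Step 1 — factor the characteristic polynomial to read off the algebraic multiplicities:
  χ_A(x) = (x - 2)^3

Step 2 — compute geometric multiplicities via the rank-nullity identity g(λ) = n − rank(A − λI):
  rank(A − (2)·I) = 2, so dim ker(A − (2)·I) = n − 2 = 1

Summary:
  λ = 2: algebraic multiplicity = 3, geometric multiplicity = 1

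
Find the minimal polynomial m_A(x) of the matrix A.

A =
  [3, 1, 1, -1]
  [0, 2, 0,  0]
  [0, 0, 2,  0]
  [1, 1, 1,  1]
x^2 - 4*x + 4

The characteristic polynomial is χ_A(x) = (x - 2)^4, so the eigenvalues are known. The minimal polynomial is
  m_A(x) = Π_λ (x − λ)^{k_λ}
where k_λ is the size of the *largest* Jordan block for λ (equivalently, the smallest k with (A − λI)^k v = 0 for every generalised eigenvector v of λ).

  λ = 2: largest Jordan block has size 2, contributing (x − 2)^2

So m_A(x) = (x - 2)^2 = x^2 - 4*x + 4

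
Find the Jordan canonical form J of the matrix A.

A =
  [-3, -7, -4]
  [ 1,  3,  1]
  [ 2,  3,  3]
J_3(1)

The characteristic polynomial is
  det(x·I − A) = x^3 - 3*x^2 + 3*x - 1 = (x - 1)^3

Eigenvalues and multiplicities (the geometric multiplicity of λ is n − rank(A − λI), which equals the number of Jordan blocks for λ):
  λ = 1: algebraic multiplicity = 3, geometric multiplicity = 1

Determining the block sizes for each eigenvalue:
  λ = 1: one block (gm = 1), so the single block has size am = 3 → block sizes [3]

Assembling the blocks gives a Jordan form
J =
  [1, 1, 0]
  [0, 1, 1]
  [0, 0, 1]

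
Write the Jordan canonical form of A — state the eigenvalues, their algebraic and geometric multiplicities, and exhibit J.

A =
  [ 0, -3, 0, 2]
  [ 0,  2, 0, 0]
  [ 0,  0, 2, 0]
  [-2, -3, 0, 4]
J_2(2) ⊕ J_1(2) ⊕ J_1(2)

The characteristic polynomial is
  det(x·I − A) = x^4 - 8*x^3 + 24*x^2 - 32*x + 16 = (x - 2)^4

Eigenvalues and multiplicities (the geometric multiplicity of λ is n − rank(A − λI), which equals the number of Jordan blocks for λ):
  λ = 2: algebraic multiplicity = 4, geometric multiplicity = 3

Determining the block sizes for each eigenvalue:
  λ = 2: 3 blocks summing to 4 forces exactly one block of size 2 and the rest size 1 → block sizes [2, 1, 1]

Assembling the blocks gives a Jordan form
J =
  [2, 1, 0, 0]
  [0, 2, 0, 0]
  [0, 0, 2, 0]
  [0, 0, 0, 2]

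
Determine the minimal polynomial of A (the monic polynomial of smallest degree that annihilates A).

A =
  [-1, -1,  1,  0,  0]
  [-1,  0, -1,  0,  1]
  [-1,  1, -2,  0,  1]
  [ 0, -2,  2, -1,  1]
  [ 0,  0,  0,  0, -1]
x^3 + 3*x^2 + 3*x + 1

The characteristic polynomial is χ_A(x) = (x + 1)^5, so the eigenvalues are known. The minimal polynomial is
  m_A(x) = Π_λ (x − λ)^{k_λ}
where k_λ is the size of the *largest* Jordan block for λ (equivalently, the smallest k with (A − λI)^k v = 0 for every generalised eigenvector v of λ).

  λ = -1: largest Jordan block has size 3, contributing (x + 1)^3

So m_A(x) = (x + 1)^3 = x^3 + 3*x^2 + 3*x + 1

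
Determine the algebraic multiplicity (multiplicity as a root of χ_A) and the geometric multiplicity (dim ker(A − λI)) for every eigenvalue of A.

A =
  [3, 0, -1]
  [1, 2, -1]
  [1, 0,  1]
λ = 2: alg = 3, geom = 2

Step 1 — factor the characteristic polynomial to read off the algebraic multiplicities:
  χ_A(x) = (x - 2)^3

Step 2 — compute geometric multiplicities via the rank-nullity identity g(λ) = n − rank(A − λI):
  rank(A − (2)·I) = 1, so dim ker(A − (2)·I) = n − 1 = 2

Summary:
  λ = 2: algebraic multiplicity = 3, geometric multiplicity = 2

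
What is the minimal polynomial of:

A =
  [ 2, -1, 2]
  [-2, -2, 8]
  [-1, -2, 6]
x^3 - 6*x^2 + 12*x - 8

The characteristic polynomial is χ_A(x) = (x - 2)^3, so the eigenvalues are known. The minimal polynomial is
  m_A(x) = Π_λ (x − λ)^{k_λ}
where k_λ is the size of the *largest* Jordan block for λ (equivalently, the smallest k with (A − λI)^k v = 0 for every generalised eigenvector v of λ).

  λ = 2: largest Jordan block has size 3, contributing (x − 2)^3

So m_A(x) = (x - 2)^3 = x^3 - 6*x^2 + 12*x - 8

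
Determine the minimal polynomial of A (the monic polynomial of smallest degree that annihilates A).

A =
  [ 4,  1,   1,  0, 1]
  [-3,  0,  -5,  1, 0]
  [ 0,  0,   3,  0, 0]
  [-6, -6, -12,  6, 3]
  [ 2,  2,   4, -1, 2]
x^2 - 6*x + 9

The characteristic polynomial is χ_A(x) = (x - 3)^5, so the eigenvalues are known. The minimal polynomial is
  m_A(x) = Π_λ (x − λ)^{k_λ}
where k_λ is the size of the *largest* Jordan block for λ (equivalently, the smallest k with (A − λI)^k v = 0 for every generalised eigenvector v of λ).

  λ = 3: largest Jordan block has size 2, contributing (x − 3)^2

So m_A(x) = (x - 3)^2 = x^2 - 6*x + 9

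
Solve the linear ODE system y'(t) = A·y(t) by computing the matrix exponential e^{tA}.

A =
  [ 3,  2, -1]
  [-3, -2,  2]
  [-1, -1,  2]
e^{tA} =
  [-t^2*exp(t)/2 + 2*t*exp(t) + exp(t), -t^2*exp(t)/2 + 2*t*exp(t), t^2*exp(t)/2 - t*exp(t)]
  [t^2*exp(t)/2 - 3*t*exp(t), t^2*exp(t)/2 - 3*t*exp(t) + exp(t), -t^2*exp(t)/2 + 2*t*exp(t)]
  [-t*exp(t), -t*exp(t), t*exp(t) + exp(t)]

Strategy: write A = P · J · P⁻¹ where J is a Jordan canonical form, so e^{tA} = P · e^{tJ} · P⁻¹, and e^{tJ} can be computed block-by-block.

A has Jordan form
J =
  [1, 1, 0]
  [0, 1, 1]
  [0, 0, 1]
(up to reordering of blocks).

Per-block formulas:
  For a 3×3 Jordan block J_3(1): exp(t · J_3(1)) = e^(1t)·(I + t·N + (t^2/2)·N^2), where N is the 3×3 nilpotent shift.

After assembling e^{tJ} and conjugating by P, we get:

e^{tA} =
  [-t^2*exp(t)/2 + 2*t*exp(t) + exp(t), -t^2*exp(t)/2 + 2*t*exp(t), t^2*exp(t)/2 - t*exp(t)]
  [t^2*exp(t)/2 - 3*t*exp(t), t^2*exp(t)/2 - 3*t*exp(t) + exp(t), -t^2*exp(t)/2 + 2*t*exp(t)]
  [-t*exp(t), -t*exp(t), t*exp(t) + exp(t)]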